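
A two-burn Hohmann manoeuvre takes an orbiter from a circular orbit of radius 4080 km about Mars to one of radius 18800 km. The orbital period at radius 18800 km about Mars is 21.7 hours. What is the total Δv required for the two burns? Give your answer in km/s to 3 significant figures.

From Kepler's third law T² = 4π²r³/μ at r = 18800 km, T = 21.7 hours = 21.7 × 3600 s = 78120 s: μ = 4π²r³/T² = 42984.2 km³/s².
Transfer-ellipse semi-major axis a_t = (r₁ + r₂)/2 = (4080 + 18800)/2 = 11440 km.
At r₁ the circular-orbit speed is v₁ = √(μ/r₁) = 3.2458 km/s.
Transfer-orbit speed at r₁ (v² = μ(2/r − 1/a)): v_p = √[μ(2/r₁ − 1/a_t)] = 4.1609 km/s.
First burn Δv₁ = |v_p − v₁| = 0.9151 km/s.
At r₂, v₂ = √(μ/r₂) = 1.5121 km/s.
Transfer-orbit speed at r₂: v_a = √[μ(2/r₂ − 1/a_t)] = 0.90301 km/s.
Second burn Δv₂ = |v₂ − v_a| = 0.6091 km/s.
Total Δv = Δv₁ + Δv₂ = 1.524 km/s.

Δv = 1.52 km/s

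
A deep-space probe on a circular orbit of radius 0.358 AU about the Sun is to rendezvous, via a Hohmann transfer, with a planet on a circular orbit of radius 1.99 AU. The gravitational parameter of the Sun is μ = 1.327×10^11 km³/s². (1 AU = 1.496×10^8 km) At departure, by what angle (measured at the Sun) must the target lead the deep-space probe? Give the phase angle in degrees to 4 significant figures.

φ = 98.44°

In km: r₁ = 0.358 × 1.496×10^8 = 5.35568×10^7 km; r₂ = 1.99 × 1.496×10^8 = 2.97704×10^8 km.
The Hohmann ellipse has a_t = (r₁ + r₂)/2 = 1.756304×10^8 km.
The half-period of the transfer ellipse is t = π√(a_t³/μ) = 2.0073×10^7 s.
Target angular speed ω₂ = √(μ/r₂³) = 7.0918×10^-8 rad/s.
Angle swept by the target during transfer: ω₂·t = 1.4235 rad = 81.56°.
Arrival is 180° from departure on the ellipse, so φ = 180° − 81.56° = 98.44°.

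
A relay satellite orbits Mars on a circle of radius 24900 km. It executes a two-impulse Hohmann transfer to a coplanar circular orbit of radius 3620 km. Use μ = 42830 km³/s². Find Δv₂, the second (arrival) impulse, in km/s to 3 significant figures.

Semi-major axis of the transfer orbit: a_t = (24900 + 3620)/2 = 14260 km.
Circular speed at r = 3620 km: v_c = √(μ/r) = 3.4397 km/s.
Transfer-orbit speed at the same r (vis-viva, a = a_t): v_t = √[μ(2/r − 1/a_t)] = 4.5453 km/s.
Δv₂ = |v_t − v_c| = |4.5453 − 3.4397| = 1.106 km/s.

Δv₂ = 1.11 km/s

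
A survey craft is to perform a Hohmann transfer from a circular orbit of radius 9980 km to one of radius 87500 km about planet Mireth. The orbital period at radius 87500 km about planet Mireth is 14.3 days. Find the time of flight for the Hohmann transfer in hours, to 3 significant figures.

From Kepler's third law T² = 4π²r³/μ at r = 87500 km, T = 14.3 days = 14.3 × 86400 s = 1.23552×10^6 s: μ = 4π²r³/T² = 17325.4 km³/s².
Semi-major axis of the transfer orbit: a_t = (9980 + 87500)/2 = 48740 km.
Transfer time t = π√(a_t³/μ) = π√((48740)³ / 17325.4) = 2.568×10^5 s.
Converting: 2.568×10^5 s ÷ 3600 s/hour = 71.3 hours.

t = 71.3 hours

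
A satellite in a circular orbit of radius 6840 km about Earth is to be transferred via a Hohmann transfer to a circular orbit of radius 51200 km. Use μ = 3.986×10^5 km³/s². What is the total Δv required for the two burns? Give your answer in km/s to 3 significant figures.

Δv = 3.94 km/s

The Hohmann ellipse has a_t = (r₁ + r₂)/2 = 29020 km.
At r₁ the circular-orbit speed is v₁ = √(μ/r₁) = 7.634 km/s.
Transfer-orbit speed at r₁ (v² = μ(2/r − 1/a)): v_p = √[μ(2/r₁ − 1/a_t)] = 10.14 km/s.
First burn Δv₁ = |v_p − v₁| = 2.506 km/s.
Circular speed at r₂: v₂ = √(μ/r₂) = 2.7902 km/s.
Transfer-orbit speed at r₂: v_a = √[μ(2/r₂ − 1/a_t)] = 1.3546 km/s.
Second burn Δv₂ = |v₂ − v_a| = 1.436 km/s.
Δv = Δv₁ + Δv₂ = 2.506 + 1.436 = 3.942 km/s.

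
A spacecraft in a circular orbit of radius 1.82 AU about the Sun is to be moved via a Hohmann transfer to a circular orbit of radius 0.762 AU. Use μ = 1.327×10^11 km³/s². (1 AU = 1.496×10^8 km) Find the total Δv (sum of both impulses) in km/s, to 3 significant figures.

In km: r₁ = 1.82 × 1.496×10^8 = 2.72272×10^8 km; r₂ = 0.762 × 1.496×10^8 = 1.139952×10^8 km.
Semi-major axis of the transfer orbit: a_t = (2.72272×10^8 + 1.139952×10^8)/2 = 1.931336×10^8 km.
At r₁ the circular-orbit speed is v₁ = √(μ/r₁) = 22.077 km/s.
On the transfer ellipse at r₁, vis-viva gives v_a = √[μ(2/r₁ − 1/a_t)] = 16.961 km/s.
First burn Δv₁ = |v_a − v₁| = 5.116 km/s.
Circular speed at r₂: v₂ = √(μ/r₂) = 34.11868 km/s.
Transfer-orbit speed at r₂: v_p = √[μ(2/r₂ − 1/a_t)] = 40.51023 km/s.
Second burn Δv₂ = |v₂ − v_p| = 6.392 km/s.
Total Δv = Δv₁ + Δv₂ = 11.51 km/s.

Δv = 11.5 km/s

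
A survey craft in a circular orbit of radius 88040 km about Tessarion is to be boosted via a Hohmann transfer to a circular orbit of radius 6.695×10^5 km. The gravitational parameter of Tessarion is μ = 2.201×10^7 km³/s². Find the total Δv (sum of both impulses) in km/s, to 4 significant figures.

Δv = 8.179 km/s

Semi-major axis of the transfer orbit: a_t = (88040 + 6.695×10^5)/2 = 3.7877×10^5 km.
At r₁ the circular-orbit speed is v₁ = √(μ/r₁) = 15.81 km/s.
On the transfer ellipse at r₁, vis-viva gives v_p = √[μ(2/r₁ − 1/a_t)] = 21.02 km/s.
First burn Δv₁ = |v_p − v₁| = 5.210 km/s.
Circular speed at r₂: v₂ = √(μ/r₂) = 5.7337 km/s.
Transfer-orbit speed at r₂: v_a = √[μ(2/r₂ − 1/a_t)] = 2.7643 km/s.
Second burn Δv₂ = |v₂ − v_a| = 2.969 km/s.
Δv = Δv₁ + Δv₂ = 5.210 + 2.969 = 8.179 km/s.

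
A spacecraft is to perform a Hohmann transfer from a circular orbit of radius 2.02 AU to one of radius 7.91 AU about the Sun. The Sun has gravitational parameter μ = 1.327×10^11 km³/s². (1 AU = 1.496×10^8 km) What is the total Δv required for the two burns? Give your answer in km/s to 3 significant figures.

Δv = 9.33 km/s

In km: r₁ = 2.02 × 1.496×10^8 = 3.02192×10^8 km; r₂ = 7.91 × 1.496×10^8 = 1.183336×10^9 km.
Semi-major axis of the transfer orbit: a_t = (3.02192×10^8 + 1.183336×10^9)/2 = 7.42764×10^8 km.
At r₁ the circular-orbit speed is v₁ = √(μ/r₁) = 20.955 km/s.
Transfer-orbit speed at r₁ (v² = μ(2/r − 1/a)): v_p = √[μ(2/r₁ − 1/a_t)] = 26.450 km/s.
First burn Δv₁ = |v_p − v₁| = 5.495 km/s.
At r₂, v₂ = √(μ/r₂) = 10.59 km/s.
Transfer-orbit speed at r₂: v_a = √[μ(2/r₂ − 1/a_t)] = 6.755 km/s.
Second burn Δv₂ = |v₂ − v_a| = 3.835 km/s.
Total Δv = Δv₁ + Δv₂ = 9.330 km/s.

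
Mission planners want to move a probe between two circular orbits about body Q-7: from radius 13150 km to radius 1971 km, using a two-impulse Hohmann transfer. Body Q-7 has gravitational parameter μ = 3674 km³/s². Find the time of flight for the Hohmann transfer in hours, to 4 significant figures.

Transfer-ellipse semi-major axis a_t = (r₁ + r₂)/2 = (13150 + 1971)/2 = 7560.5 km.
Transfer time t = π√(a_t³/μ) = π√((7560.5)³ / 3674) = 34073 s.
Converting: 34073 s ÷ 3600 s/hour = 9.465 hours.

t = 9.465 hours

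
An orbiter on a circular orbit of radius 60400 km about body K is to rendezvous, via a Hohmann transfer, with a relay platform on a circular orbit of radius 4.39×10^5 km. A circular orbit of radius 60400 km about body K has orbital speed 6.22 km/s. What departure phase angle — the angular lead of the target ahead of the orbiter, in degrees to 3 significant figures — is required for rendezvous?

φ = 103°

From the circular-orbit relation v² = μ/r at r = 60400 km: μ = v²r = (6.22)² × 60400 = 2.33678×10^6 km³/s².
Transfer-ellipse semi-major axis a_t = (r₁ + r₂)/2 = (60400 + 4.390×10^5)/2 = 2.497×10^5 km.
The half-period of the transfer ellipse is t = π√(a_t³/μ) = 2.5643×10^5 s.
Target angular speed ω₂ = √(μ/r₂³) = 5.2555×10^-6 rad/s.
Angle swept by the target during transfer: ω₂·t = 1.3477 rad = 77.22°.
Arrival is 180° from departure on the ellipse, so φ = 180° − 77.22° = 103°.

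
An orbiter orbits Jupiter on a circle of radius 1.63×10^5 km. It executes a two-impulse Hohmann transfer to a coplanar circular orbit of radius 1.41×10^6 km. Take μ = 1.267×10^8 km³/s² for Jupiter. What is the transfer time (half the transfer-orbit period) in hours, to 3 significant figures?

Semi-major axis of the transfer orbit: a_t = (1.630×10^5 + 1.410×10^6)/2 = 7.865×10^5 km.
Half the transfer-orbit period gives t = π√(a_t³/μ) = 1.947×10^5 s.
Converting: 1.947×10^5 s ÷ 3600 s/hour = 54.1 hours.

t = 54.1 hours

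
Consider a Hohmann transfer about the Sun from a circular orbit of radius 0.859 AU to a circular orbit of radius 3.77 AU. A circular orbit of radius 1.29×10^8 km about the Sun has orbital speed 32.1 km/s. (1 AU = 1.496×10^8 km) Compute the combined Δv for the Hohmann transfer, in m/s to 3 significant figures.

Δv = 14900 m/s

From the circular-orbit relation v² = μ/r at r = 1.29×10^8 km: μ = v²r = (32.1)² × 1.29×10^8 = 1.32923×10^11 km³/s².
In km: r₁ = 0.859 × 1.496×10^8 = 1.285064×10^8 km; r₂ = 3.77 × 1.496×10^8 = 5.63992×10^8 km.
Transfer-ellipse semi-major axis a_t = (r₁ + r₂)/2 = (1.285064×10^8 + 5.63992×10^8)/2 = 3.462492×10^8 km.
Circular speed at r₁: v₁ = √(μ/r₁) = √(1.32923×10^11/1.285064×10^8) = 32.162 km/s.
On the transfer ellipse at r₁, vis-viva gives v_p = √[μ(2/r₁ − 1/a_t)] = 41.047 km/s.
First burn Δv₁ = |v_p − v₁| = 8.885 km/s.
Circular speed at r₂: v₂ = √(μ/r₂) = 15.352 km/s.
Transfer-orbit speed at r₂: v_a = √[μ(2/r₂ − 1/a_t)] = 9.3526 km/s.
Second burn Δv₂ = |v₂ − v_a| = 5.999 km/s.
Δv = Δv₁ + Δv₂ = 8.885 + 5.999 = 14.88 km/s.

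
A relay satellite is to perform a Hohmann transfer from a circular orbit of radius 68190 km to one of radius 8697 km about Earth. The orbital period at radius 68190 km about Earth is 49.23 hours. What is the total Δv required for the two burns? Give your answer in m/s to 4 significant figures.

From Kepler's third law T² = 4π²r³/μ at r = 68190 km, T = 49.23 hours = 49.23 × 3600 s = 1.77228×10^5 s: μ = 4π²r³/T² = 3.98526×10^5 km³/s².
Semi-major axis of the transfer orbit: a_t = (68190 + 8697)/2 = 38443.5 km.
Circular speed at r₁: v₁ = √(μ/r₁) = √(3.98526×10^5/68190) = 2.418 km/s.
Transfer-orbit speed at r₁ (vis-viva): v_a = √[μ(2/r₁ − 1/a_t)] = 1.150 km/s.
First burn Δv₁ = |v_a − v₁| = 1.268 km/s.
Circular speed at r₂: v₂ = √(μ/r₂) = 6.7693 km/s.
Transfer-orbit speed at r₂: v_p = √[μ(2/r₂ − 1/a_t)] = 9.0156 km/s.
Second burn Δv₂ = |v₂ − v_p| = 2.246 km/s.
Δv = Δv₁ + Δv₂ = 1.268 + 2.246 = 3.514 km/s.

Δv = 3514 m/s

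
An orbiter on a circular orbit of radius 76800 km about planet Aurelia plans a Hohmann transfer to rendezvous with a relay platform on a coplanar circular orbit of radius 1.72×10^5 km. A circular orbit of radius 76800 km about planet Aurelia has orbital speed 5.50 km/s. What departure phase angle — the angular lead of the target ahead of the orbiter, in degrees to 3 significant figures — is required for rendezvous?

From the circular-orbit relation v² = μ/r at r = 76800 km: μ = v²r = (5.50)² × 76800 = 2.32320×10^6 km³/s².
The Hohmann ellipse has a_t = (r₁ + r₂)/2 = 1.244×10^5 km.
Transfer time t = π√(a_t³/μ) = 90435 s.
The target's mean motion on its circular orbit is ω₂ = √(μ/r₂³) = 2.1367×10^-5 rad/s.
Angle swept by the target during transfer: ω₂·t = 1.932 rad = 110.7°.
The orbiter traverses 180° on the transfer ellipse, so the target must lead by 180° − 110.7° = 69.3°.

φ = 69.3°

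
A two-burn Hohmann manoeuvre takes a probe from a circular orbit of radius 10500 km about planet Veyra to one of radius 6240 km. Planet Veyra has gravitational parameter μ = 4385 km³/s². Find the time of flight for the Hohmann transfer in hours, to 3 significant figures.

The Hohmann ellipse has a_t = (r₁ + r₂)/2 = 8370 km.
By Kepler's third law the transfer-orbit period is T = 2π√(a_t³/μ), so t = T/2 = 36330 s.
Converting: 36330 s ÷ 3600 s/hour = 10.1 hours.

t = 10.1 hours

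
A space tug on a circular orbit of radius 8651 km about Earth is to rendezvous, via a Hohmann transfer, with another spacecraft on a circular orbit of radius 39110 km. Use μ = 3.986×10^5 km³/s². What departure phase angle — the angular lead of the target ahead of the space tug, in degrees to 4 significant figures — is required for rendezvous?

φ = 94.12°

The Hohmann ellipse has a_t = (r₁ + r₂)/2 = 23880.5 km.
Transfer time t = π√(a_t³/μ) = 18363 s.
The target's mean motion on its circular orbit is ω₂ = √(μ/r₂³) = 8.1628×10^-5 rad/s.
Angle swept by the target during transfer: ω₂·t = 1.4989 rad = 85.88°.
Arrival is 180° from departure on the ellipse, so φ = 180° − 85.88° = 94.12°.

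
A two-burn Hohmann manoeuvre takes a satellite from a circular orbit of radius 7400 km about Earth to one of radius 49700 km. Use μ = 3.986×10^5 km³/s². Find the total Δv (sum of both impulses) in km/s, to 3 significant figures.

Δv = 3.73 km/s

Transfer-ellipse semi-major axis a_t = (r₁ + r₂)/2 = (7400 + 49700)/2 = 28550 km.
Circular speed at r₁: v₁ = √(μ/r₁) = √(3.986×10^5/7400) = 7.339 km/s.
Transfer-orbit speed at r₁ (vis-viva): v_p = √[μ(2/r₁ − 1/a_t)] = 9.683 km/s.
First burn Δv₁ = |v_p − v₁| = 2.344 km/s.
Circular speed at r₂: v₂ = √(μ/r₂) = 2.832 km/s.
Transfer-orbit speed at r₂: v_a = √[μ(2/r₂ − 1/a_t)] = 1.442 km/s.
Second burn Δv₂ = |v₂ − v_a| = 1.390 km/s.
Δv = Δv₁ + Δv₂ = 2.344 + 1.390 = 3.734 km/s.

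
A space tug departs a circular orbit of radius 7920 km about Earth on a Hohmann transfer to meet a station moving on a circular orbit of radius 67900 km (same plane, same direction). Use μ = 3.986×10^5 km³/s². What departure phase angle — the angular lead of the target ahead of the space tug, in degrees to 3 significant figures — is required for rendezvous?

Transfer-ellipse semi-major axis a_t = (r₁ + r₂)/2 = (7920 + 67900)/2 = 37910 km.
The half-period of the transfer ellipse is t = π√(a_t³/μ) = 36729 s.
The target's mean motion on its circular orbit is ω₂ = √(μ/r₂³) = 3.5683×10^-5 rad/s.
Angle swept by the target during transfer: ω₂·t = 1.3106 rad = 75.09°.
The space tug traverses 180° on the transfer ellipse, so the target must lead by 180° − 75.09° = 105°.

φ = 105°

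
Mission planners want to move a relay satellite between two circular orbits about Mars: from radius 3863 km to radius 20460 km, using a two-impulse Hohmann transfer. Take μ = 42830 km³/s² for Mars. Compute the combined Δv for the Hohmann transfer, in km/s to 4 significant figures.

The Hohmann ellipse has a_t = (r₁ + r₂)/2 = 12161.5 km.
At r₁ the circular-orbit speed is v₁ = √(μ/r₁) = 3.32975 km/s.
On the transfer ellipse at r₁, vis-viva equation gives v_p = √[μ(2/r₁ − 1/a_t)] = 4.31888 km/s.
First burn Δv₁ = |v_p − v₁| = 0.98913 km/s.
Circular speed at r₂: v₂ = √(μ/r₂) = 1.446842 km/s.
Transfer-orbit speed at r₂: v_a = √[μ(2/r₂ − 1/a_t)] = 0.8154362 km/s.
Second burn Δv₂ = |v₂ − v_a| = 0.63141 km/s.
Total Δv = Δv₁ + Δv₂ = 1.621 km/s.

Δv = 1.621 km/s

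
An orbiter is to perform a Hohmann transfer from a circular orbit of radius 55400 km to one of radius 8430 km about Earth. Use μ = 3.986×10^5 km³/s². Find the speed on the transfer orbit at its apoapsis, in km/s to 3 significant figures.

v = 1.38 km/s

The Hohmann ellipse has a_t = (r₁ + r₂)/2 = 31915 km.
At apoapsis, r = 55400 km.
Vis-viva: v = √[μ(2/r − 1/a_t)] = √[3.986×10^5 × (2/55400 − 1/31915)] = 1.379 km/s.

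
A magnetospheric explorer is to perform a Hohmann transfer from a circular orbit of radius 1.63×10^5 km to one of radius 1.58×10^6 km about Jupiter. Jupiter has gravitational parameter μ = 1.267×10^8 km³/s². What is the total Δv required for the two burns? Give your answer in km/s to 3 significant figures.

Semi-major axis of the transfer orbit: a_t = (1.630×10^5 + 1.580×10^6)/2 = 8.715×10^5 km.
Circular speed at r₁: v₁ = √(μ/r₁) = √(1.267×10^8/1.630×10^5) = 27.88011 km/s.
Transfer-orbit speed at r₁ (vis-viva equation): v_p = √[μ(2/r₁ − 1/a_t)] = 37.53958 km/s.
First burn Δv₁ = |v_p − v₁| = 9.659 km/s.
At r₂, v₂ = √(μ/r₂) = 8.955 km/s.
Transfer-orbit speed at r₂: v_a = √[μ(2/r₂ − 1/a_t)] = 3.873 km/s.
Second burn Δv₂ = |v₂ − v_a| = 5.082 km/s.
Δv = Δv₁ + Δv₂ = 9.659 + 5.082 = 14.74 km/s.

Δv = 14.7 km/s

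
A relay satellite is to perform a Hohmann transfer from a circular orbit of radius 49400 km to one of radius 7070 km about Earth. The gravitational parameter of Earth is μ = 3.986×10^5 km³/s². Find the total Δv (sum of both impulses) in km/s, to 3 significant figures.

Δv = 3.84 km/s

Transfer-ellipse semi-major axis a_t = (r₁ + r₂)/2 = (49400 + 7070)/2 = 28235 km.
Circular speed at r₁: v₁ = √(μ/r₁) = √(3.986×10^5/49400) = 2.8406 km/s.
On the transfer ellipse at r₁, v² = μ(2/r − 1/a) gives v_a = √[μ(2/r₁ − 1/a_t)] = 1.4214 km/s.
First burn Δv₁ = |v_a − v₁| = 1.419 km/s.
Circular speed at r₂: v₂ = √(μ/r₂) = 7.509 km/s.
Transfer-orbit speed at r₂: v_p = √[μ(2/r₂ − 1/a_t)] = 9.932 km/s.
Second burn Δv₂ = |v₂ − v_p| = 2.423 km/s.
Δv = Δv₁ + Δv₂ = 1.419 + 2.423 = 3.842 km/s.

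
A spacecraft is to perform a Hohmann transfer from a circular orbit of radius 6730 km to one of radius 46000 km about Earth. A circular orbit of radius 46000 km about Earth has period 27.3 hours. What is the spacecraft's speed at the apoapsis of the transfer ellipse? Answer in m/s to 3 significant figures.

From Kepler's third law T² = 4π²r³/μ at r = 46000 km, T = 27.3 hours = 27.3 × 3600 s = 98280 s: μ = 4π²r³/T² = 3.97835×10^5 km³/s².
Semi-major axis of the transfer orbit: a_t = (6730 + 46000)/2 = 26365 km.
The apoapsis of the transfer ellipse is at r = 46000 km.
Vis-viva: v = √[μ(2/r − 1/a_t)] = √[3.97835×10^5 × (2/46000 − 1/26365)] = 1.486 km/s.

v = 1490 m/s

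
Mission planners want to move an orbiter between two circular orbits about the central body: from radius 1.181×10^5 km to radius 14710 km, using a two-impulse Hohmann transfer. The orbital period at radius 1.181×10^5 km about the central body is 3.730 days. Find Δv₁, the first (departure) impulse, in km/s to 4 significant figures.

Δv₁ = 1.219 km/s

From Kepler's third law T² = 4π²r³/μ at r = 1.181×10^5 km, T = 3.730 days = 3.730 × 86400 s = 3.22272×10^5 s: μ = 4π²r³/T² = 6.26130×10^5 km³/s².
Semi-major axis of the transfer orbit: a_t = (1.181×10^5 + 14710)/2 = 66405 km.
On the circular orbit at r = 1.181×10^5 km, v_c = √(μ/r) = 2.303 km/s.
Transfer-orbit speed at the same r (vis-viva, a = a_t): v_t = √[μ(2/r − 1/a_t)] = 1.084 km/s.
Δv₁ = |v_t − v_c| = |1.084 − 2.303| = 1.219 km/s.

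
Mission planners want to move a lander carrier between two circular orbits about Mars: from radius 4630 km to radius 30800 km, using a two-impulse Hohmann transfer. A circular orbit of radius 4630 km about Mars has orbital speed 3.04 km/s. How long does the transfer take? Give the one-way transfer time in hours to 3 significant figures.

t = 9.95 hours

From the circular-orbit relation v² = μ/r at r = 4630 km: μ = v²r = (3.04)² × 4630 = 42788.6 km³/s².
Semi-major axis of the transfer orbit: a_t = (4630 + 30800)/2 = 17715 km.
Transfer time t = π√(a_t³/μ) = π√((17715)³ / 42788.6) = 35810 s.
Converting: 35810 s ÷ 3600 s/hour = 9.95 hours.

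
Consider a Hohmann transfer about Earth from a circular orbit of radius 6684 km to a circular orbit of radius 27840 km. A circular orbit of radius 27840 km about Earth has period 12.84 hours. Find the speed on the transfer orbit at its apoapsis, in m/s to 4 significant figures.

v = 2355 m/s

From Kepler's third law T² = 4π²r³/μ at r = 27840 km, T = 12.84 hours = 12.84 × 3600 s = 46224 s: μ = 4π²r³/T² = 3.98687×10^5 km³/s².
Semi-major axis of the transfer orbit: a_t = (6684 + 27840)/2 = 17262 km.
At apoapsis, r = 27840 km.
Vis-viva: v = √[μ(2/r − 1/a_t)] = √[3.98687×10^5 × (2/27840 − 1/17262)] = 2.355 km/s.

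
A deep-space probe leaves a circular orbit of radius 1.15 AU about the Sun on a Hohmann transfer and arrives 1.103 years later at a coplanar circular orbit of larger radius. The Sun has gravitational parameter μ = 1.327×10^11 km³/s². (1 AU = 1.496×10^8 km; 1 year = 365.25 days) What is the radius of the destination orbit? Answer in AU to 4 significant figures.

In km: r₁ = 1.15 × 1.496×10^8 = 1.7204×10^8 km.
Transfer time t = 1.103 years × 365.25 × 86400 s = 3.48080328×10^7 s, and t = π√(a_t³/μ).
So a_t = (μ t²/π²)^(1/3) = (1.327×10^11 × (3.48080328×10^7)² / π²)^(1/3) = 2.5350×10^8 km.
Since a_t = (r₁ + r₂)/2, r₂ = 2a_t − r₁ = 2×2.5350×10^8 − 1.7204×10^8 = 3.3496×10^8 km.
In AU: r₂ = 3.3496×10^8 / 1.496×10^8 = 2.239 AU.

r₂ = 2.239 AU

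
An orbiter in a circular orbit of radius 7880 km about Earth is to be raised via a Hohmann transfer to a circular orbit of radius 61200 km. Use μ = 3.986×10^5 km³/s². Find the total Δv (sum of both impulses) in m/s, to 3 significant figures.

Transfer-ellipse semi-major axis a_t = (r₁ + r₂)/2 = (7880 + 61200)/2 = 34540 km.
Circular speed at r₁: v₁ = √(μ/r₁) = √(3.986×10^5/7880) = 7.112 km/s.
Transfer-orbit speed at r₁ (vis-viva): v_p = √[μ(2/r₁ − 1/a_t)] = 9.467 km/s.
First burn Δv₁ = |v_p − v₁| = 2.355 km/s.
Circular speed at r₂: v₂ = √(μ/r₂) = 2.552 km/s.
Transfer-orbit speed at r₂: v_a = √[μ(2/r₂ − 1/a_t)] = 1.219 km/s.
Second burn Δv₂ = |v₂ − v_a| = 1.333 km/s.
Total Δv = Δv₁ + Δv₂ = 3.688 km/s.

Δv = 3690 m/s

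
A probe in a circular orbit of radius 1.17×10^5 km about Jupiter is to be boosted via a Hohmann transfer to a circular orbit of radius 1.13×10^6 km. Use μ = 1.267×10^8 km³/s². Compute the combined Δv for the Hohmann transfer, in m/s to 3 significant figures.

Δv = 17400 m/s

Transfer-ellipse semi-major axis a_t = (r₁ + r₂)/2 = (1.170×10^5 + 1.130×10^6)/2 = 6.235×10^5 km.
Circular speed at r₁: v₁ = √(μ/r₁) = √(1.267×10^8/1.170×10^5) = 32.9075 km/s.
On the transfer ellipse at r₁, vis-viva equation gives v_p = √[μ(2/r₁ − 1/a_t)] = 44.3013 km/s.
First burn Δv₁ = |v_p − v₁| = 11.394 km/s.
At r₂, v₂ = √(μ/r₂) = 10.58886 km/s.
Transfer-orbit speed at r₂: v_a = √[μ(2/r₂ − 1/a_t)] = 4.586948 km/s.
Second burn Δv₂ = |v₂ − v_a| = 6.0019 km/s.
Total Δv = Δv₁ + Δv₂ = 17.40 km/s.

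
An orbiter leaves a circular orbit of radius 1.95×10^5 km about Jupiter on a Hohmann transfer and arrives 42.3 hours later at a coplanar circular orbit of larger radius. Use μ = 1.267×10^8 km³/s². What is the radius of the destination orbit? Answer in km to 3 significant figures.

Transfer time t = 42.3 hours = 1.5228×10^5 s, and t = π√(a_t³/μ).
So a_t = (μ t²/π²)^(1/3) = (1.267×10^8 × (1.5228×10^5)² / π²)^(1/3) = 6.6771×10^5 km.
Since a_t = (r₁ + r₂)/2, r₂ = 2a_t − r₁ = 2×6.6771×10^5 − 1.950×10^5 = 1.14042×10^6 km.

r₂ = 1.14×10^6 km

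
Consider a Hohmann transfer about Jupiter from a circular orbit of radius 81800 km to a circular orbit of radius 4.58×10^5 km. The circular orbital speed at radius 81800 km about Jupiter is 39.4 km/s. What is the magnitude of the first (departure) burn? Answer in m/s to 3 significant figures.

Δv₁ = 11900 m/s

From the circular-orbit relation v² = μ/r at r = 81800 km: μ = v²r = (39.4)² × 81800 = 1.26983×10^8 km³/s².
The Hohmann ellipse has a_t = (r₁ + r₂)/2 = 2.699×10^5 km.
On the circular orbit at r = 81800 km, v_c = √(μ/r) = 39.40 km/s.
Transfer-orbit speed at the same r (vis-viva, a = a_t): v_t = √[μ(2/r − 1/a_t)] = 51.32 km/s.
Δv₁ = |v_t − v_c| = |51.32 − 39.40| = 11.92 km/s.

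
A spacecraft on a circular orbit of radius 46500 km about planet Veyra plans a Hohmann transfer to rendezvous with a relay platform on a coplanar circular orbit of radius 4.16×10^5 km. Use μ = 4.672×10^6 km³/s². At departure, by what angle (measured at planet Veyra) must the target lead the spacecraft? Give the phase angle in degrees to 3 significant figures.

The Hohmann ellipse has a_t = (r₁ + r₂)/2 = 2.3125×10^5 km.
Transfer time t = π√(a_t³/μ) = 1.616×10^5 s.
Target angular speed ω₂ = √(μ/r₂³) = 8.056×10^-6 rad/s.
Angle swept by the target during transfer: ω₂·t = 1.302 rad = 74.60°.
The spacecraft traverses 180° on the transfer ellipse, so the target must lead by 180° − 74.60° = 105°.

φ = 105°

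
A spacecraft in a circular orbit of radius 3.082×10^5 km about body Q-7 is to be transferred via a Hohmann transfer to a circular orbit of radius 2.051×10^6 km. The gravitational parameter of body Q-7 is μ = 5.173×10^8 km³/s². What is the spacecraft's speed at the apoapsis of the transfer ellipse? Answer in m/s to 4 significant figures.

Semi-major axis of the transfer orbit: a_t = (3.082×10^5 + 2.051×10^6)/2 = 1.1796×10^6 km.
At apoapsis, r = 2.051×10^6 km.
Vis-viva: v = √[μ(2/r − 1/a_t)] = √[5.173×10^8 × (2/2.051×10^6 − 1/1.1796×10^6)] = 8.118 km/s.

v = 8118 m/s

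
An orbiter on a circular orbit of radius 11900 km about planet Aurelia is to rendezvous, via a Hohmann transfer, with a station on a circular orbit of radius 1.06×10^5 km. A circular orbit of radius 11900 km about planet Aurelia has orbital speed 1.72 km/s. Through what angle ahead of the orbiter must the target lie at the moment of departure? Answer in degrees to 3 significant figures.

φ = 105°

From the circular-orbit relation v² = μ/r at r = 11900 km: μ = v²r = (1.72)² × 11900 = 35205.0 km³/s².
Semi-major axis of the transfer orbit: a_t = (11900 + 1.060×10^5)/2 = 58950 km.
Transfer time t = π√(a_t³/μ) = 2.3965×10^5 s.
Target angular speed ω₂ = √(μ/r₂³) = 5.4368×10^-6 rad/s.
Angle swept by the target during transfer: ω₂·t = 1.3029 rad = 74.65°.
Arrival is 180° from departure on the ellipse, so φ = 180° − 74.65° = 105°.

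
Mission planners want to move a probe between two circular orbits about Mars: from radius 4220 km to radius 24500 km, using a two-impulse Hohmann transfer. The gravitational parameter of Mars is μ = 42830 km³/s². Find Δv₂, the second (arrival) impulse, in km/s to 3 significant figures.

Transfer-ellipse semi-major axis a_t = (r₁ + r₂)/2 = (4220 + 24500)/2 = 14360 km.
On the circular orbit at r = 24500 km, v_c = √(μ/r) = 1.32218 km/s.
Vis-viva on the transfer ellipse at r = 24500 km gives v_t = √[μ(2/r − 1/a_t)] = 0.716754 km/s.
Δv₂ = |v_t − v_c| = |0.716754 − 1.32218| = 0.6054 km/s.

Δv₂ = 0.605 km/s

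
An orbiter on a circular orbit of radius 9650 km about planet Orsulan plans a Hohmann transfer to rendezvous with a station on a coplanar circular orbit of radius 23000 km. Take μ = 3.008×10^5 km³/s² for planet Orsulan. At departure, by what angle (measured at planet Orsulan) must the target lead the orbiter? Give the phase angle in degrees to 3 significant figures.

φ = 72.4°

Transfer-ellipse semi-major axis a_t = (r₁ + r₂)/2 = (9650 + 23000)/2 = 16325 km.
The half-period of the transfer ellipse is t = π√(a_t³/μ) = 11948 s.
Target angular speed ω₂ = √(μ/r₂³) = 1.5723×10^-4 rad/s.
Angle swept by the target during transfer: ω₂·t = 1.8786 rad = 107.6°.
Arrival is 180° from departure on the ellipse, so φ = 180° − 107.6° = 72.4°.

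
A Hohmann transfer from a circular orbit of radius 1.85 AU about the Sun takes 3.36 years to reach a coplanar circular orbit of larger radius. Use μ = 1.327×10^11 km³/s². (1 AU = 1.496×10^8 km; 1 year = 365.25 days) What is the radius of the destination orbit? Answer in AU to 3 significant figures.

In km: r₁ = 1.85 × 1.496×10^8 = 2.7676×10^8 km.
Transfer time t = 3.36 years × 365.25 × 86400 s = 1.06033536×10^8 s, and t = π√(a_t³/μ).
So a_t = (μ t²/π²)^(1/3) = (1.327×10^11 × (1.06033536×10^8)² / π²)^(1/3) = 5.3270×10^8 km.
Since a_t = (r₁ + r₂)/2, r₂ = 2a_t − r₁ = 2×5.3270×10^8 − 2.7676×10^8 = 7.8864×10^8 km.
In AU: r₂ = 7.8864×10^8 / 1.496×10^8 = 5.27 AU.

r₂ = 5.27 AU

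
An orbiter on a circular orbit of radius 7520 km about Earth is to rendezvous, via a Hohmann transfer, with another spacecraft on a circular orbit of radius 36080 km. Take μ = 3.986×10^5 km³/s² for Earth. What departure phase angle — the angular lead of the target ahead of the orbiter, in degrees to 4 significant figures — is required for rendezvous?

The Hohmann ellipse has a_t = (r₁ + r₂)/2 = 21800 km.
Transfer time t = π√(a_t³/μ) = 16016.4 s.
Target angular speed ω₂ = √(μ/r₂³) = 9.21232×10^-5 rad/s.
Angle swept by the target during transfer: ω₂·t = 1.4755 rad = 84.54°.
The orbiter traverses 180° on the transfer ellipse, so the target must lead by 180° − 84.54° = 95.46°.

φ = 95.46°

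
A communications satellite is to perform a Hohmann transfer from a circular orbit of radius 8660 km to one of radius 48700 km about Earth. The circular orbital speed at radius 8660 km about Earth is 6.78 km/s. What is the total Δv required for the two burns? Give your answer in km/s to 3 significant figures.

Δv = 3.34 km/s

From the circular-orbit relation v² = μ/r at r = 8660 km: μ = v²r = (6.78)² × 8660 = 3.98086×10^5 km³/s².
Transfer-ellipse semi-major axis a_t = (r₁ + r₂)/2 = (8660 + 48700)/2 = 28680 km.
At r₁ the circular-orbit speed is v₁ = √(μ/r₁) = 6.780 km/s.
Transfer-orbit speed at r₁ (vis-viva): v_p = √[μ(2/r₁ − 1/a_t)] = 8.835 km/s.
First burn Δv₁ = |v_p − v₁| = 2.055 km/s.
At r₂, v₂ = √(μ/r₂) = 2.859 km/s.
Transfer-orbit speed at r₂: v_a = √[μ(2/r₂ − 1/a_t)] = 1.571 km/s.
Second burn Δv₂ = |v₂ − v_a| = 1.288 km/s.
Total Δv = Δv₁ + Δv₂ = 3.343 km/s.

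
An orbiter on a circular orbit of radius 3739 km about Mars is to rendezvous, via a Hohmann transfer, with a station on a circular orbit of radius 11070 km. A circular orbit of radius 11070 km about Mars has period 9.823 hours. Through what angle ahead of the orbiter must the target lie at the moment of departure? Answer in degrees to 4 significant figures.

φ = 81.53°

From Kepler's third law T² = 4π²r³/μ at r = 11070 km, T = 9.823 hours = 9.823 × 3600 s = 35362.8 s: μ = 4π²r³/T² = 42826.2 km³/s².
Semi-major axis of the transfer orbit: a_t = (3739 + 11070)/2 = 7404.5 km.
The half-period of the transfer ellipse is t = π√(a_t³/μ) = 9672.5 s.
The target's mean motion on its circular orbit is ω₂ = √(μ/r₂³) = 1.7768×10^-4 rad/s.
Angle swept by the target during transfer: ω₂·t = 1.7186 rad = 98.47°.
The orbiter traverses 180° on the transfer ellipse, so the target must lead by 180° − 98.47° = 81.53°.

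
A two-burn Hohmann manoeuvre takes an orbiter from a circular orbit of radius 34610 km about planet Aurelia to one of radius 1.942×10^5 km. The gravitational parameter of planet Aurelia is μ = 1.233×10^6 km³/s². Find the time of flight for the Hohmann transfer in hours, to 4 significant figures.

Transfer-ellipse semi-major axis a_t = (r₁ + r₂)/2 = (34610 + 1.942×10^5)/2 = 1.14405×10^5 km.
By Kepler's third law the transfer-orbit period is T = 2π√(a_t³/μ), so t = T/2 = 1.0948×10^5 s.
Converting: 1.0948×10^5 s ÷ 3600 s/hour = 30.41 hours.

t = 30.41 hours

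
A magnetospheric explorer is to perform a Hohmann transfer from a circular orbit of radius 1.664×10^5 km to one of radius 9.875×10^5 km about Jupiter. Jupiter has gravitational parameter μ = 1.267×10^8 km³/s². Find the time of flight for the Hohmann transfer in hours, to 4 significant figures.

Semi-major axis of the transfer orbit: a_t = (1.664×10^5 + 9.875×10^5)/2 = 5.7695×10^5 km.
Transfer time t = π√(a_t³/μ) = π√((5.7695×10^5)³ / 1.267×10^8) = 1.22312×10^5 s.
Converting: 1.22312×10^5 s ÷ 3600 s/hour = 33.98 hours.

t = 33.98 hours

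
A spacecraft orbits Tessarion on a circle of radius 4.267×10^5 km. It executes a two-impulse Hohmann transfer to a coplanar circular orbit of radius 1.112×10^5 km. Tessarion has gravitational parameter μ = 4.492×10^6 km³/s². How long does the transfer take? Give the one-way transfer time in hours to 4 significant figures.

The Hohmann ellipse has a_t = (r₁ + r₂)/2 = 2.6895×10^5 km.
Half the transfer-orbit period gives t = π√(a_t³/μ) = 2.0675×10^5 s.
Converting: 2.0675×10^5 s ÷ 3600 s/hour = 57.43 hours.

t = 57.43 hours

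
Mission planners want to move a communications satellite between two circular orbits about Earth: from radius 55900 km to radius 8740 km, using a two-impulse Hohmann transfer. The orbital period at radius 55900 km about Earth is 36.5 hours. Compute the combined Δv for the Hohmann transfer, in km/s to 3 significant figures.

From Kepler's third law T² = 4π²r³/μ at r = 55900 km, T = 36.5 hours = 36.5 × 3600 s = 1.314×10^5 s: μ = 4π²r³/T² = 3.99397×10^5 km³/s².
Semi-major axis of the transfer orbit: a_t = (55900 + 8740)/2 = 32320 km.
At r₁ the circular-orbit speed is v₁ = √(μ/r₁) = 2.673 km/s.
On the transfer ellipse at r₁, vis-viva gives v_a = √[μ(2/r₁ − 1/a_t)] = 1.390 km/s.
First burn Δv₁ = |v_a − v₁| = 1.283 km/s.
At r₂, v₂ = √(μ/r₂) = 6.760 km/s.
Transfer-orbit speed at r₂: v_p = √[μ(2/r₂ − 1/a_t)] = 8.890 km/s.
Second burn Δv₂ = |v₂ − v_p| = 2.130 km/s.
Total Δv = Δv₁ + Δv₂ = 3.413 km/s.

Δv = 3.41 km/s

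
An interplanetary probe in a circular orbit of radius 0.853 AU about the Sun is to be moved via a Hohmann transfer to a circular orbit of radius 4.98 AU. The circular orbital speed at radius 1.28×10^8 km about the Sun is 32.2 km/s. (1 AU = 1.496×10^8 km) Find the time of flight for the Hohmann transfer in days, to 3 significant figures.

t = 910 days

From the circular-orbit relation v² = μ/r at r = 1.28×10^8 km: μ = v²r = (32.2)² × 1.28×10^8 = 1.32716×10^11 km³/s².
In km: r₁ = 0.853 × 1.496×10^8 = 1.276088×10^8 km; r₂ = 4.98 × 1.496×10^8 = 7.45008×10^8 km.
The Hohmann ellipse has a_t = (r₁ + r₂)/2 = 4.363084×10^8 km.
By Kepler's third law the transfer-orbit period is T = 2π√(a_t³/μ), so t = T/2 = 7.859×10^7 s.
Converting: 7.859×10^7 s ÷ 86400 s/day = 910 days.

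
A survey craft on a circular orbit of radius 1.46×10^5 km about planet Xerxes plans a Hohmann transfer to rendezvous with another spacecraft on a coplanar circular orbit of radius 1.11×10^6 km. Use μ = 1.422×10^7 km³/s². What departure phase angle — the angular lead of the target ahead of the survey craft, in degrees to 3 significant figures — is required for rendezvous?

φ = 103°

Transfer-ellipse semi-major axis a_t = (r₁ + r₂)/2 = (1.460×10^5 + 1.110×10^6)/2 = 6.280×10^5 km.
The half-period of the transfer ellipse is t = π√(a_t³/μ) = 4.146×10^5 s.
The target's mean motion on its circular orbit is ω₂ = √(μ/r₂³) = 3.225×10^-6 rad/s.
Angle swept by the target during transfer: ω₂·t = 1.337 rad = 76.60°.
The survey craft traverses 180° on the transfer ellipse, so the target must lead by 180° − 76.60° = 103°.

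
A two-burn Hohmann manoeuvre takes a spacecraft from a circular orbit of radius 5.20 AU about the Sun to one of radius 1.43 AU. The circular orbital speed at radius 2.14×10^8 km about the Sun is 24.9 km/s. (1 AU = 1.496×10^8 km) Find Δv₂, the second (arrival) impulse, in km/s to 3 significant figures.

Δv₂ = 6.29 km/s

From the circular-orbit relation v² = μ/r at r = 2.14×10^8 km: μ = v²r = (24.9)² × 2.14×10^8 = 1.32682×10^11 km³/s².
In km: r₁ = 5.20 × 1.496×10^8 = 7.7792×10^8 km; r₂ = 1.43 × 1.496×10^8 = 2.13928×10^8 km.
The Hohmann ellipse has a_t = (r₁ + r₂)/2 = 4.95924×10^8 km.
Circular speed at r = 2.13928×10^8 km: v_c = √(μ/r) = 24.904 km/s.
Transfer-orbit speed at the same r (vis-viva, a = a_t): v_t = √[μ(2/r − 1/a_t)] = 31.191 km/s.
Δv₂ = |v_t − v_c| = |31.191 − 24.904| = 6.287 km/s.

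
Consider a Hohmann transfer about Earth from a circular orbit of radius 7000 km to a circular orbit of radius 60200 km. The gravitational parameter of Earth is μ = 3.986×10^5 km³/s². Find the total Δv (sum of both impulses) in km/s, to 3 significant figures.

The Hohmann ellipse has a_t = (r₁ + r₂)/2 = 33600 km.
Circular speed at r₁: v₁ = √(μ/r₁) = √(3.986×10^5/7000) = 7.546049 km/s.
On the transfer ellipse at r₁, vis-viva equation gives v_p = √[μ(2/r₁ − 1/a_t)] = 10.10062 km/s.
First burn Δv₁ = |v_p − v₁| = 2.5546 km/s.
At r₂, v₂ = √(μ/r₂) = 2.5732 km/s.
Transfer-orbit speed at r₂: v_a = √[μ(2/r₂ − 1/a_t)] = 1.1745 km/s.
Second burn Δv₂ = |v₂ − v_a| = 1.3987 km/s.
Total Δv = Δv₁ + Δv₂ = 3.953 km/s.

Δv = 3.95 km/s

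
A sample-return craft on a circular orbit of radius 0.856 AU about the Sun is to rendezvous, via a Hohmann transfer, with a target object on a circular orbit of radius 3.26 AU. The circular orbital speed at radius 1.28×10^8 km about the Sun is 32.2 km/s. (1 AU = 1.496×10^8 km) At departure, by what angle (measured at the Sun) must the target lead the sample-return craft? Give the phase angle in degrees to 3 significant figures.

From the circular-orbit relation v² = μ/r at r = 1.28×10^8 km: μ = v²r = (32.2)² × 1.28×10^8 = 1.32716×10^11 km³/s².
In km: r₁ = 0.856 × 1.496×10^8 = 1.280576×10^8 km; r₂ = 3.26 × 1.496×10^8 = 4.87696×10^8 km.
Semi-major axis of the transfer orbit: a_t = (1.280576×10^8 + 4.87696×10^8)/2 = 3.078768×10^8 km.
The half-period of the transfer ellipse is t = π√(a_t³/μ) = 4.6586×10^7 s.
The target's mean motion on its circular orbit is ω₂ = √(μ/r₂³) = 3.3825×10^-8 rad/s.
Angle swept by the target during transfer: ω₂·t = 1.57577 rad = 90.28°.
Arrival is 180° from departure on the ellipse, so φ = 180° − 90.28° = 89.7°.

φ = 89.7°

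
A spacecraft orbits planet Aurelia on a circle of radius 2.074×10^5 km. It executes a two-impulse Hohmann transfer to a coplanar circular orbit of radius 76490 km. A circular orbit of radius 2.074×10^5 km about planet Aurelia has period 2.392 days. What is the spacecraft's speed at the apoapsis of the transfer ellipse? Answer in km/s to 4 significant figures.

v = 4.629 km/s

From Kepler's third law T² = 4π²r³/μ at r = 2.074×10^5 km, T = 2.392 days = 2.392 × 86400 s = 2.066688×10^5 s: μ = 4π²r³/T² = 8.24586×10^6 km³/s².
Transfer-ellipse semi-major axis a_t = (r₁ + r₂)/2 = (2.074×10^5 + 76490)/2 = 1.41945×10^5 km.
At apoapsis, r = 2.074×10^5 km.
Vis-viva: v = √[μ(2/r − 1/a_t)] = √[8.24586×10^6 × (2/2.074×10^5 − 1/1.41945×10^5)] = 4.629 km/s.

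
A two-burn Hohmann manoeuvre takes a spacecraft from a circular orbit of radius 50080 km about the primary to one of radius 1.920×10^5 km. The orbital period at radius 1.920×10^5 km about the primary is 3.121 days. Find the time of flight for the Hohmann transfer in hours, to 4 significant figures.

t = 18.75 hours

From Kepler's third law T² = 4π²r³/μ at r = 1.920×10^5 km, T = 3.121 days = 3.121 × 86400 s = 2.696544×10^5 s: μ = 4π²r³/T² = 3.84281×10^6 km³/s².
Semi-major axis of the transfer orbit: a_t = (50080 + 1.920×10^5)/2 = 1.2104×10^5 km.
By Kepler's third law the transfer-orbit period is T = 2π√(a_t³/μ), so t = T/2 = 67490 s.
Converting: 67490 s ÷ 3600 s/hour = 18.75 hours.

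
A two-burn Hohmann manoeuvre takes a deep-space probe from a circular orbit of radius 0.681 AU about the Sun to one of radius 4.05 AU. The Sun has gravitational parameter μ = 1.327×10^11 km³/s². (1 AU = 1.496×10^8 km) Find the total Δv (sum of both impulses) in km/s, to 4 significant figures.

In km: r₁ = 0.681 × 1.496×10^8 = 1.018776×10^8 km; r₂ = 4.05 × 1.496×10^8 = 6.0588×10^8 km.
Semi-major axis of the transfer orbit: a_t = (1.018776×10^8 + 6.0588×10^8)/2 = 3.538788×10^8 km.
At r₁ the circular-orbit speed is v₁ = √(μ/r₁) = 36.09 km/s.
Transfer-orbit speed at r₁ (vis-viva equation): v_p = √[μ(2/r₁ − 1/a_t)] = 47.22 km/s.
First burn Δv₁ = |v_p − v₁| = 11.13 km/s.
Circular speed at r₂: v₂ = √(μ/r₂) = 14.80 km/s.
Transfer-orbit speed at r₂: v_a = √[μ(2/r₂ − 1/a_t)] = 7.941 km/s.
Second burn Δv₂ = |v₂ − v_a| = 6.859 km/s.
Δv = Δv₁ + Δv₂ = 11.13 + 6.859 = 17.99 km/s.

Δv = 17.99 km/s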